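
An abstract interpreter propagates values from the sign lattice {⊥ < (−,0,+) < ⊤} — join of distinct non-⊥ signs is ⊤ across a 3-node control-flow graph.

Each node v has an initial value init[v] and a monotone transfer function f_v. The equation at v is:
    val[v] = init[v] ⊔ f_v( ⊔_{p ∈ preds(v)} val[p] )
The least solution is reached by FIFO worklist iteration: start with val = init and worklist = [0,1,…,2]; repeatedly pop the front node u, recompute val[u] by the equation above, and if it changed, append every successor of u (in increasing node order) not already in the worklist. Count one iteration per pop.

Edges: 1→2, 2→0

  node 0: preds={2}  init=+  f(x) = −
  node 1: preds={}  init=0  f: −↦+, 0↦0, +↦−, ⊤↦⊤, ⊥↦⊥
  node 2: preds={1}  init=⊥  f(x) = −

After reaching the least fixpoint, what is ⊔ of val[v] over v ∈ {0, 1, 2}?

Worklist (4 pops):
  #1 pop 0: in=⊥ → ⊤ (was +); enqueue []
  #2 pop 1: in=⊥ → 0 (no change)
  #3 pop 2: in=0 → − (was ⊥); enqueue [0]
  #4 pop 0: in=− → ⊤ (no change)

Fixpoint:
  val[0] = ⊤
  val[1] = 0
  val[2] = −

⊤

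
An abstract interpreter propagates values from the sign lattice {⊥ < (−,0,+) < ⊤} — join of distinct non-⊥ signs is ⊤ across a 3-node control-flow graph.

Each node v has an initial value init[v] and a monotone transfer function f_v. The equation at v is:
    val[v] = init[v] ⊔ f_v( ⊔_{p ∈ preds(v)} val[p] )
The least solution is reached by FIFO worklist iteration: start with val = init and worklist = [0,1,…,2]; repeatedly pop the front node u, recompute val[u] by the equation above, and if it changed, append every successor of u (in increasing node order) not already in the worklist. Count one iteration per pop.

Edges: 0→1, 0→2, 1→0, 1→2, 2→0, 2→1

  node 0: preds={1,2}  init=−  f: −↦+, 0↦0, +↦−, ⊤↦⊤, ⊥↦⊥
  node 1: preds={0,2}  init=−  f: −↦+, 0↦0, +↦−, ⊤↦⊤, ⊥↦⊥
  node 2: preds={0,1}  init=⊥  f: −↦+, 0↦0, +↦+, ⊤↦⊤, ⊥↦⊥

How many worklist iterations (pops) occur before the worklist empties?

Trace (5 dequeues):
  [1] u=0 | in − | out ⊤ | prev − | push {}
  [2] u=1 | in ⊤ | out ⊤ | prev − | push {0}
  [3] u=2 | in ⊤ | out ⊤ | prev ⊥ | push {1}
  [4] u=0 | in ⊤ | out ⊤ | ==
  [5] u=1 | in ⊤ | out ⊤ | ==

Converged values:
  [0] ⊤
  [1] ⊤
  [2] ⊤

5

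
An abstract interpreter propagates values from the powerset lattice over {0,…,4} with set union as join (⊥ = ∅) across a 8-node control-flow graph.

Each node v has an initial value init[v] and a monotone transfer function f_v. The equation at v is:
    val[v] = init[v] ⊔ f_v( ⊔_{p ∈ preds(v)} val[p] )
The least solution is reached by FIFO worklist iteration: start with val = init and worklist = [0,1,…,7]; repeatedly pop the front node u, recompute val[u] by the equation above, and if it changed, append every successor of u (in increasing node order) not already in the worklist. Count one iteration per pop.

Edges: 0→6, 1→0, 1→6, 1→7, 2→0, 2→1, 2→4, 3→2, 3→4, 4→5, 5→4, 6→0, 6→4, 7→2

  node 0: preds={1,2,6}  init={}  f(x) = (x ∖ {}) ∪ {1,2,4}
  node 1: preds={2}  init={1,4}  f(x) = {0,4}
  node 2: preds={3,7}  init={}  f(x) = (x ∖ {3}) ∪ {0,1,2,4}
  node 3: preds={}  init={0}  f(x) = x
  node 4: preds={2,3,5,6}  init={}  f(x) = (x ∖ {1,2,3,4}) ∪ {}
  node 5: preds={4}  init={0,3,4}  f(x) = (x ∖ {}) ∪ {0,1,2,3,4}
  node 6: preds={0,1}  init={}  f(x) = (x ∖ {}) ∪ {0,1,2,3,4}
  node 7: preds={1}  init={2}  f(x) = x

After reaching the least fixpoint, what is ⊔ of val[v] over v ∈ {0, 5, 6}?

{0,1,2,3,4}

Iteration log — 13 steps:
  step 1. node 0  ⊔preds={1,4}  new={1,2,4}  old={}  +wl: 
  step 2. node 1  ⊔preds={}  new={0,1,4}  old={1,4}  +wl: 0
  step 3. node 2  ⊔preds={0,2}  new={0,1,2,4}  old={}  +wl: 1
  step 4. node 3  ⊔preds={}  new={0}  stable
  step 5. node 4  ⊔preds={0,1,2,3,4}  new={0}  old={}  +wl: 
  step 6. node 5  ⊔preds={0}  new={0,1,2,3,4}  old={0,3,4}  +wl: 4
  step 7. node 6  ⊔preds={0,1,2,4}  new={0,1,2,3,4}  old={}  +wl: 
  step 8. node 7  ⊔preds={0,1,4}  new={0,1,2,4}  old={2}  +wl: 2
  step 9. node 0  ⊔preds={0,1,2,3,4}  new={0,1,2,3,4}  old={1,2,4}  +wl: 6
  step 10. node 1  ⊔preds={0,1,2,4}  new={0,1,4}  stable
  step 11. node 4  ⊔preds={0,1,2,3,4}  new={0}  stable
  step 12. node 2  ⊔preds={0,1,2,4}  new={0,1,2,4}  stable
  step 13. node 6  ⊔preds={0,1,2,3,4}  new={0,1,2,3,4}  stable

Least fixpoint reached:
  node 0: {0,1,2,3,4}
  node 1: {0,1,4}
  node 2: {0,1,2,4}
  node 3: {0}
  node 4: {0}
  node 5: {0,1,2,3,4}
  node 6: {0,1,2,3,4}
  node 7: {0,1,2,4}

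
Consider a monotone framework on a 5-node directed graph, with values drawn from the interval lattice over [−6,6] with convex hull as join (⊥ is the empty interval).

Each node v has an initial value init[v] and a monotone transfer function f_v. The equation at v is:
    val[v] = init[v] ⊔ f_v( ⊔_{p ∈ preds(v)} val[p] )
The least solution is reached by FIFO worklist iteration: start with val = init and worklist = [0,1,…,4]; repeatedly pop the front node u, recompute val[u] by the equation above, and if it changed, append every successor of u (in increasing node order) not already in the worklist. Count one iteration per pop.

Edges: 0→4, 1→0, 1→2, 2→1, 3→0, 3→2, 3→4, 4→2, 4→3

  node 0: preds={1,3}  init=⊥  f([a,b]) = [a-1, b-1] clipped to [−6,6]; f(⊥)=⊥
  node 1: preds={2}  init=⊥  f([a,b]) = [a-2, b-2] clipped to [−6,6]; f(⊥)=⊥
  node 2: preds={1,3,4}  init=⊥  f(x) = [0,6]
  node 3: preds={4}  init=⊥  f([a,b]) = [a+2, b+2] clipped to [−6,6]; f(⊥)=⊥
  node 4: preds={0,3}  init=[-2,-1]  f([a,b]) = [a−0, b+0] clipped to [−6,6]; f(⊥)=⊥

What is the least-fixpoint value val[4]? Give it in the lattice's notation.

[-3,6]

Trace (23 dequeues):
  [1] u=0 | in ⊥ | out ⊥ | ==
  [2] u=1 | in ⊥ | out ⊥ | ==
  [3] u=2 | in [-2,-1] | out [0,6] | prev ⊥ | push {1}
  [4] u=3 | in [-2,-1] | out [0,1] | prev ⊥ | push {0,2}
  [5] u=4 | in [0,1] | out [-2,1] | prev [-2,-1] | push {3}
  [6] u=1 | in [0,6] | out [-2,4] | prev ⊥ | push {}
  [7] u=0 | in [-2,4] | out [-3,3] | prev ⊥ | push {4}
  [8] u=2 | in [-2,4] | out [0,6] | ==
  [9] u=3 | in [-2,1] | out [0,3] | prev [0,1] | push {0,2}
  [10] u=4 | in [-3,3] | out [-3,3] | prev [-2,1] | push {3}
  [11] u=0 | in [-2,4] | out [-3,3] | ==
  [12] u=2 | in [-3,4] | out [0,6] | ==
  [13] u=3 | in [-3,3] | out [-1,5] | prev [0,3] | push {0,2,4}
  [14] u=0 | in [-2,5] | out [-3,4] | prev [-3,3] | push {}
  [15] u=2 | in [-3,5] | out [0,6] | ==
  [16] u=4 | in [-3,5] | out [-3,5] | prev [-3,3] | push {2,3}
  [17] u=2 | in [-3,5] | out [0,6] | ==
  [18] u=3 | in [-3,5] | out [-1,6] | prev [-1,5] | push {0,2,4}
  [19] u=0 | in [-2,6] | out [-3,5] | prev [-3,4] | push {}
  [20] u=2 | in [-3,6] | out [0,6] | ==
  [21] u=4 | in [-3,6] | out [-3,6] | prev [-3,5] | push {2,3}
  [22] u=2 | in [-3,6] | out [0,6] | ==
  [23] u=3 | in [-3,6] | out [-1,6] | ==

Converged values:
  [0] [-3,5]
  [1] [-2,4]
  [2] [0,6]
  [3] [-1,6]
  [4] [-3,6]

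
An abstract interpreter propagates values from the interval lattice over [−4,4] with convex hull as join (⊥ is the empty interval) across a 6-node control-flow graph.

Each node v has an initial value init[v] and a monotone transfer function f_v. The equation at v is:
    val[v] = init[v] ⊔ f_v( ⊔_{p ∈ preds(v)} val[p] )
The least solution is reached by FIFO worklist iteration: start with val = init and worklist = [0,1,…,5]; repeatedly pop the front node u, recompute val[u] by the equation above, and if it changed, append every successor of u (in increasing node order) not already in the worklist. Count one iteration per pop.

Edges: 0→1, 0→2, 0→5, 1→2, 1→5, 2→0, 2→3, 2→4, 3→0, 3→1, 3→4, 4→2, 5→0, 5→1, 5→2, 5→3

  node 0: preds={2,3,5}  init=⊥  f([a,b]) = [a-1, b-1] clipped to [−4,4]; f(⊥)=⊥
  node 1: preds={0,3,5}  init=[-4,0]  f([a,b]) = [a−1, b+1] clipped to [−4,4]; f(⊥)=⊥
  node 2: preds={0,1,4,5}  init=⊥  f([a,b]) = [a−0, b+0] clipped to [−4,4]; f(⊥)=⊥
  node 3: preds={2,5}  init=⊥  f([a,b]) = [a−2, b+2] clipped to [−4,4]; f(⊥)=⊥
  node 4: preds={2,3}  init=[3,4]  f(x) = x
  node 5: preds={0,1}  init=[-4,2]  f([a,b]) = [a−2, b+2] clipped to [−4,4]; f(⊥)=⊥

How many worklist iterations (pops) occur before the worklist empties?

11

Worklist (11 pops):
  #1 pop 0: in=[-4,2] → [-4,1] (was ⊥); enqueue []
  #2 pop 1: in=[-4,2] → [-4,3] (was [-4,0]); enqueue []
  #3 pop 2: in=[-4,4] → [-4,4] (was ⊥); enqueue [0]
  #4 pop 3: in=[-4,4] → [-4,4] (was ⊥); enqueue [1]
  #5 pop 4: in=[-4,4] → [-4,4] (was [3,4]); enqueue [2]
  #6 pop 5: in=[-4,3] → [-4,4] (was [-4,2]); enqueue [3]
  #7 pop 0: in=[-4,4] → [-4,3] (was [-4,1]); enqueue [5]
  #8 pop 1: in=[-4,4] → [-4,4] (was [-4,3]); enqueue []
  #9 pop 2: in=[-4,4] → [-4,4] (no change)
  #10 pop 3: in=[-4,4] → [-4,4] (no change)
  #11 pop 5: in=[-4,4] → [-4,4] (no change)

Fixpoint:
  val[0] = [-4,3]
  val[1] = [-4,4]
  val[2] = [-4,4]
  val[3] = [-4,4]
  val[4] = [-4,4]
  val[5] = [-4,4]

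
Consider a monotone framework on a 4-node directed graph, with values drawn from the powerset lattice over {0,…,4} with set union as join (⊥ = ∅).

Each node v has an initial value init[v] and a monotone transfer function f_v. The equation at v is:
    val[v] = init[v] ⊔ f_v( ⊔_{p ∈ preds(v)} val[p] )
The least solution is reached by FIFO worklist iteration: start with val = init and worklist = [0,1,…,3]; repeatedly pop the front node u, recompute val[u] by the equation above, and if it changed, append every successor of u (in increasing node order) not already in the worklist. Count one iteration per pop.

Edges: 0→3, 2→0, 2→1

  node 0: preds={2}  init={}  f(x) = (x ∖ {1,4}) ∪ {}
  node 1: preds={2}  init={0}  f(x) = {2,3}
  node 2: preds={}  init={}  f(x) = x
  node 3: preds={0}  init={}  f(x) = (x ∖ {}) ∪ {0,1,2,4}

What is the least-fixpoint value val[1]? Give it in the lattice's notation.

Worklist (4 pops):
  #1 pop 0: in={} → {} (no change)
  #2 pop 1: in={} → {0,2,3} (was {0}); enqueue []
  #3 pop 2: in={} → {} (no change)
  #4 pop 3: in={} → {0,1,2,4} (was {}); enqueue []

Fixpoint:
  val[0] = {}
  val[1] = {0,2,3}
  val[2] = {}
  val[3] = {0,1,2,4}

{0,2,3}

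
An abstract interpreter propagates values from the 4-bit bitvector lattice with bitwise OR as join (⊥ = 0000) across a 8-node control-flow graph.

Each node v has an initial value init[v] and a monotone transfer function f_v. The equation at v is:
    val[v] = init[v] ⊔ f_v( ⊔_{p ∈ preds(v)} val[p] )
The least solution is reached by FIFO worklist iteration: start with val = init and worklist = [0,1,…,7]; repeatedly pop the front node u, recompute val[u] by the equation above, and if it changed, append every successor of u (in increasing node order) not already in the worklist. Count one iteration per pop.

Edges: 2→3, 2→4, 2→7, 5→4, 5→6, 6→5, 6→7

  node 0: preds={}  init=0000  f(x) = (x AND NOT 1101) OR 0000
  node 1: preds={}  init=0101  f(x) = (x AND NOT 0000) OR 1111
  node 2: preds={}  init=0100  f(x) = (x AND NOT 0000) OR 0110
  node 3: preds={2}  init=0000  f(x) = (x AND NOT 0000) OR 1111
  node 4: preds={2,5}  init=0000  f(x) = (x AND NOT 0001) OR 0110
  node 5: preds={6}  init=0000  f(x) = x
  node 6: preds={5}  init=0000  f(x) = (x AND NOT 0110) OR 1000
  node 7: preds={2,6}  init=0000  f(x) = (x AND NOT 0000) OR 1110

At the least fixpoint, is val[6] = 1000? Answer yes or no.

Iteration log — 11 steps:
  step 1. node 0  ⊔preds=0000  new=0000  stable
  step 2. node 1  ⊔preds=0000  new=1111  old=0101  +wl: 
  step 3. node 2  ⊔preds=0000  new=0110  old=0100  +wl: 
  step 4. node 3  ⊔preds=0110  new=1111  old=0000  +wl: 
  step 5. node 4  ⊔preds=0110  new=0110  old=0000  +wl: 
  step 6. node 5  ⊔preds=0000  new=0000  stable
  step 7. node 6  ⊔preds=0000  new=1000  old=0000  +wl: 5
  step 8. node 7  ⊔preds=1110  new=1110  old=0000  +wl: 
  step 9. node 5  ⊔preds=1000  new=1000  old=0000  +wl: 4,6
  step 10. node 4  ⊔preds=1110  new=1110  old=0110  +wl: 
  step 11. node 6  ⊔preds=1000  new=1000  stable

Least fixpoint reached:
  node 0: 0000
  node 1: 1111
  node 2: 0110
  node 3: 1111
  node 4: 1110
  node 5: 1000
  node 6: 1000
  node 7: 1110

yes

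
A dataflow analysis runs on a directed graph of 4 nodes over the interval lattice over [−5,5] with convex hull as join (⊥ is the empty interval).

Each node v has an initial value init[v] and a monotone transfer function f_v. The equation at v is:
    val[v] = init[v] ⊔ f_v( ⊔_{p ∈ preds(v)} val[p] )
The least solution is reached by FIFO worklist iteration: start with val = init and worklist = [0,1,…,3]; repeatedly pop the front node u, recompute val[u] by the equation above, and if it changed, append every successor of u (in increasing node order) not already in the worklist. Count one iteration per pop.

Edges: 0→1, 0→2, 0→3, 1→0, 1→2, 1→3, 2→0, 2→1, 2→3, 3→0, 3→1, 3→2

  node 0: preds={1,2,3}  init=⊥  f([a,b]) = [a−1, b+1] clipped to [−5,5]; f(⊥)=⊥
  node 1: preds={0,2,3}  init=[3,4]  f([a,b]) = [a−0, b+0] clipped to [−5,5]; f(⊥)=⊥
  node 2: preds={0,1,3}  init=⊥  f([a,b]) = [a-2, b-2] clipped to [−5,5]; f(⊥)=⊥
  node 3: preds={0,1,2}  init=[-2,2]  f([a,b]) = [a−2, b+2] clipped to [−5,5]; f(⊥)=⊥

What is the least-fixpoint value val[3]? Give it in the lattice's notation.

Worklist (9 pops):
  #1 pop 0: in=[-2,4] → [-3,5] (was ⊥); enqueue []
  #2 pop 1: in=[-3,5] → [-3,5] (was [3,4]); enqueue [0]
  #3 pop 2: in=[-3,5] → [-5,3] (was ⊥); enqueue [1]
  #4 pop 3: in=[-5,5] → [-5,5] (was [-2,2]); enqueue [2]
  #5 pop 0: in=[-5,5] → [-5,5] (was [-3,5]); enqueue [3]
  #6 pop 1: in=[-5,5] → [-5,5] (was [-3,5]); enqueue [0]
  #7 pop 2: in=[-5,5] → [-5,3] (no change)
  #8 pop 3: in=[-5,5] → [-5,5] (no change)
  #9 pop 0: in=[-5,5] → [-5,5] (no change)

Fixpoint:
  val[0] = [-5,5]
  val[1] = [-5,5]
  val[2] = [-5,3]
  val[3] = [-5,5]

[-5,5]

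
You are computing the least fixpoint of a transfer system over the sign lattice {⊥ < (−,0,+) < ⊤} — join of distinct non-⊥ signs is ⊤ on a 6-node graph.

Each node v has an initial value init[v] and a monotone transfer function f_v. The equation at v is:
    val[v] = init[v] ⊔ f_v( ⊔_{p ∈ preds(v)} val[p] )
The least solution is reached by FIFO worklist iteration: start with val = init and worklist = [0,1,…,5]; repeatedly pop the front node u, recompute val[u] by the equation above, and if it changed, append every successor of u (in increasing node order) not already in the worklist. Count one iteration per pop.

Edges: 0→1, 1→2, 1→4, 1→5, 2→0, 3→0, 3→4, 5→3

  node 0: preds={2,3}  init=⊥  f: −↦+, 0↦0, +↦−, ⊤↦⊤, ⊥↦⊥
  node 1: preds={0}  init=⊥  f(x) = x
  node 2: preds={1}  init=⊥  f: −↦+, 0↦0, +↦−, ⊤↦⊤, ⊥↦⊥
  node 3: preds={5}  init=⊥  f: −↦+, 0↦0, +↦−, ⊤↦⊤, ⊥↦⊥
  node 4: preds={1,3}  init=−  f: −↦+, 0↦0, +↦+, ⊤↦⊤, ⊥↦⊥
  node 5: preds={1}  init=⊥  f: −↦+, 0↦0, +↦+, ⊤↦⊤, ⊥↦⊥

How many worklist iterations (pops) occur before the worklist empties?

6

Iteration log — 6 steps:
  step 1. node 0  ⊔preds=⊥  new=⊥  stable
  step 2. node 1  ⊔preds=⊥  new=⊥  stable
  step 3. node 2  ⊔preds=⊥  new=⊥  stable
  step 4. node 3  ⊔preds=⊥  new=⊥  stable
  step 5. node 4  ⊔preds=⊥  new=−  stable
  step 6. node 5  ⊔preds=⊥  new=⊥  stable

Least fixpoint reached:
  node 0: ⊥
  node 1: ⊥
  node 2: ⊥
  node 3: ⊥
  node 4: −
  node 5: ⊥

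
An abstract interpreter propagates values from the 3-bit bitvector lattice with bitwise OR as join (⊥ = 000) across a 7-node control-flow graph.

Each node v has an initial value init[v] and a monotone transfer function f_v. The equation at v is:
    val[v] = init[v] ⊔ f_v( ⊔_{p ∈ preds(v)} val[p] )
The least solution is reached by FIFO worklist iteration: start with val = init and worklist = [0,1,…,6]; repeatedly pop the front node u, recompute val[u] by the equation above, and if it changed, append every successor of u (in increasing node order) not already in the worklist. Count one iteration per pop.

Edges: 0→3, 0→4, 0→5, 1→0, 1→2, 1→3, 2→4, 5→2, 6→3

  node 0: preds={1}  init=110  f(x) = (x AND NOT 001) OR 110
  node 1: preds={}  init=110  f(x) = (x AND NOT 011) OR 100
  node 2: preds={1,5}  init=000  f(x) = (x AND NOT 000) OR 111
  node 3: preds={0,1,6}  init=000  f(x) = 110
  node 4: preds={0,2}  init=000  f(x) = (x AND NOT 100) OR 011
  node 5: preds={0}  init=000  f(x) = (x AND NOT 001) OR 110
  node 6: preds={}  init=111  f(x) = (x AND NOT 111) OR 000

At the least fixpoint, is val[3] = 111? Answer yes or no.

Trace (8 dequeues):
  [1] u=0 | in 110 | out 110 | ==
  [2] u=1 | in 000 | out 110 | ==
  [3] u=2 | in 110 | out 111 | prev 000 | push {}
  [4] u=3 | in 111 | out 110 | prev 000 | push {}
  [5] u=4 | in 111 | out 011 | prev 000 | push {}
  [6] u=5 | in 110 | out 110 | prev 000 | push {2}
  [7] u=6 | in 000 | out 111 | ==
  [8] u=2 | in 110 | out 111 | ==

Converged values:
  [0] 110
  [1] 110
  [2] 111
  [3] 110
  [4] 011
  [5] 110
  [6] 111

no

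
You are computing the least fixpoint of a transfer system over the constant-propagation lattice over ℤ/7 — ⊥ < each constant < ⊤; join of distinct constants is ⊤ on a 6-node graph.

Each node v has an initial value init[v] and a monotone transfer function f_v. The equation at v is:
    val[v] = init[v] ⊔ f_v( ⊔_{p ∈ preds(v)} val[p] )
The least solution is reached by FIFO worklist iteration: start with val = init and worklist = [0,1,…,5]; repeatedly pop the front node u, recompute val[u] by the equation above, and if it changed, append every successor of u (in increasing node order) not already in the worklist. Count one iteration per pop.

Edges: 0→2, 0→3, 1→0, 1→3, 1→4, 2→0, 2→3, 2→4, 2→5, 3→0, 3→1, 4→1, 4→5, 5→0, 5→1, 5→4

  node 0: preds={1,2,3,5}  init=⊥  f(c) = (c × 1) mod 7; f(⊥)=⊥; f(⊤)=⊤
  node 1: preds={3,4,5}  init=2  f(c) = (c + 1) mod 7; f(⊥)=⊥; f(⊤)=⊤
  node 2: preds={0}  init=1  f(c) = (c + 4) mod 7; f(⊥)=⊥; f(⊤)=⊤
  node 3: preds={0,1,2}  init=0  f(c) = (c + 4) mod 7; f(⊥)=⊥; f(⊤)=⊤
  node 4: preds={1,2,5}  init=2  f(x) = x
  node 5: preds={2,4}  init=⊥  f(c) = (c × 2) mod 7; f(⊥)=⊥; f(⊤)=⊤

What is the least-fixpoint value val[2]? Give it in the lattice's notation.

⊤

Iteration log — 9 steps:
  step 1. node 0  ⊔preds=⊤  new=⊤  old=⊥  +wl: 
  step 2. node 1  ⊔preds=⊤  new=⊤  old=2  +wl: 0
  step 3. node 2  ⊔preds=⊤  new=⊤  old=1  +wl: 
  step 4. node 3  ⊔preds=⊤  new=⊤  old=0  +wl: 1
  step 5. node 4  ⊔preds=⊤  new=⊤  old=2  +wl: 
  step 6. node 5  ⊔preds=⊤  new=⊤  old=⊥  +wl: 4
  step 7. node 0  ⊔preds=⊤  new=⊤  stable
  step 8. node 1  ⊔preds=⊤  new=⊤  stable
  step 9. node 4  ⊔preds=⊤  new=⊤  stable

Least fixpoint reached:
  node 0: ⊤
  node 1: ⊤
  node 2: ⊤
  node 3: ⊤
  node 4: ⊤
  node 5: ⊤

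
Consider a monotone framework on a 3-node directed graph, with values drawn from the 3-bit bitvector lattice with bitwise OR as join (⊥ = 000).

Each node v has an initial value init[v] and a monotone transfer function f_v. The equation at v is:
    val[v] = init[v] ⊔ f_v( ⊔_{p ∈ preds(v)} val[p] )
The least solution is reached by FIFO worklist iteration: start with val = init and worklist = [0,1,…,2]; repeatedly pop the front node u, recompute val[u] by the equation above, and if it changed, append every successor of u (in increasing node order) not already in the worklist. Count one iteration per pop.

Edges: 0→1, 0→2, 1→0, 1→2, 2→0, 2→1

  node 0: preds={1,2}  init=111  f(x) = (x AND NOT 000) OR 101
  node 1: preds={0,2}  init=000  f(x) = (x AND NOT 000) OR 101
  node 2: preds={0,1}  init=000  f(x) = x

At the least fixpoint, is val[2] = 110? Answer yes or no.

Trace (5 dequeues):
  [1] u=0 | in 000 | out 111 | ==
  [2] u=1 | in 111 | out 111 | prev 000 | push {0}
  [3] u=2 | in 111 | out 111 | prev 000 | push {1}
  [4] u=0 | in 111 | out 111 | ==
  [5] u=1 | in 111 | out 111 | ==

Converged values:
  [0] 111
  [1] 111
  [2] 111

no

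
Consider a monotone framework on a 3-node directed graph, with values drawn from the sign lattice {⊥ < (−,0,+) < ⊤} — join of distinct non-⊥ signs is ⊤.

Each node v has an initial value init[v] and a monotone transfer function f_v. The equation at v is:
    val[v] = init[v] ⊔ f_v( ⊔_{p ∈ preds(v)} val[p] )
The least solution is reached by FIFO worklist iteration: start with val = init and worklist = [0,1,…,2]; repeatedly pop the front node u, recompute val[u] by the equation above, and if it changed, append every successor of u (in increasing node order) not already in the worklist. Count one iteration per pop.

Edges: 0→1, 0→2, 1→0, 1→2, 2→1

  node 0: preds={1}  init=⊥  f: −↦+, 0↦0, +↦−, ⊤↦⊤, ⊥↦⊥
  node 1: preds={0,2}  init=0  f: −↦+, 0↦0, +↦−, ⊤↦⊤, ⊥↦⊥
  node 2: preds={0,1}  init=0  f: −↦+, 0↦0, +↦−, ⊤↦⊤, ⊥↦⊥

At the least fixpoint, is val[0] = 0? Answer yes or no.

Worklist (3 pops):
  #1 pop 0: in=0 → 0 (was ⊥); enqueue []
  #2 pop 1: in=0 → 0 (no change)
  #3 pop 2: in=0 → 0 (no change)

Fixpoint:
  val[0] = 0
  val[1] = 0
  val[2] = 0

yes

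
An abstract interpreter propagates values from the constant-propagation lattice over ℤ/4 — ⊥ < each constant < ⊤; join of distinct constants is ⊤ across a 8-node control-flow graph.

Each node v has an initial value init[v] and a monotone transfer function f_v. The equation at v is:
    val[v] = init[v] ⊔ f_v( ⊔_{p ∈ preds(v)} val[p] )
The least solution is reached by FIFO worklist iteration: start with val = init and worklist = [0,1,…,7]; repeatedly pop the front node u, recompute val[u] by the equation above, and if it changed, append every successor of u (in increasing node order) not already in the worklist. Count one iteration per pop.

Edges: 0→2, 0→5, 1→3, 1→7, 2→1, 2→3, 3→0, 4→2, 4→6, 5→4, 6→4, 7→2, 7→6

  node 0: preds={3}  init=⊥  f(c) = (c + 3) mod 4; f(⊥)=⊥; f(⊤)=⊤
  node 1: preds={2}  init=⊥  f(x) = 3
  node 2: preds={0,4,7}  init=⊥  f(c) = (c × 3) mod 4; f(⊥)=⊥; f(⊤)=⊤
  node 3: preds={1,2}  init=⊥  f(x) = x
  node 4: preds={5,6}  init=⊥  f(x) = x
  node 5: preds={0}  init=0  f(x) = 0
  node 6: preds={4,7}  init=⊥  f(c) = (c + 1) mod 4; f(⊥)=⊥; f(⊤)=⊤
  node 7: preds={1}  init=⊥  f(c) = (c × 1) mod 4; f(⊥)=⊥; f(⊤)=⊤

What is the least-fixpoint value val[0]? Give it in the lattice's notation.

Iteration log — 20 steps:
  step 1. node 0  ⊔preds=⊥  new=⊥  stable
  step 2. node 1  ⊔preds=⊥  new=3  old=⊥  +wl: 
  step 3. node 2  ⊔preds=⊥  new=⊥  stable
  step 4. node 3  ⊔preds=3  new=3  old=⊥  +wl: 0
  step 5. node 4  ⊔preds=0  new=0  old=⊥  +wl: 2
  step 6. node 5  ⊔preds=⊥  new=0  stable
  step 7. node 6  ⊔preds=0  new=1  old=⊥  +wl: 4
  step 8. node 7  ⊔preds=3  new=3  old=⊥  +wl: 6
  step 9. node 0  ⊔preds=3  new=2  old=⊥  +wl: 5
  step 10. node 2  ⊔preds=⊤  new=⊤  old=⊥  +wl: 1,3
  step 11. node 4  ⊔preds=⊤  new=⊤  old=0  +wl: 2
  step 12. node 6  ⊔preds=⊤  new=⊤  old=1  +wl: 4
  step 13. node 5  ⊔preds=2  new=0  stable
  step 14. node 1  ⊔preds=⊤  new=3  stable
  step 15. node 3  ⊔preds=⊤  new=⊤  old=3  +wl: 0
  step 16. node 2  ⊔preds=⊤  new=⊤  stable
  step 17. node 4  ⊔preds=⊤  new=⊤  stable
  step 18. node 0  ⊔preds=⊤  new=⊤  old=2  +wl: 2,5
  step 19. node 2  ⊔preds=⊤  new=⊤  stable
  step 20. node 5  ⊔preds=⊤  new=0  stable

Least fixpoint reached:
  node 0: ⊤
  node 1: 3
  node 2: ⊤
  node 3: ⊤
  node 4: ⊤
  node 5: 0
  node 6: ⊤
  node 7: 3

⊤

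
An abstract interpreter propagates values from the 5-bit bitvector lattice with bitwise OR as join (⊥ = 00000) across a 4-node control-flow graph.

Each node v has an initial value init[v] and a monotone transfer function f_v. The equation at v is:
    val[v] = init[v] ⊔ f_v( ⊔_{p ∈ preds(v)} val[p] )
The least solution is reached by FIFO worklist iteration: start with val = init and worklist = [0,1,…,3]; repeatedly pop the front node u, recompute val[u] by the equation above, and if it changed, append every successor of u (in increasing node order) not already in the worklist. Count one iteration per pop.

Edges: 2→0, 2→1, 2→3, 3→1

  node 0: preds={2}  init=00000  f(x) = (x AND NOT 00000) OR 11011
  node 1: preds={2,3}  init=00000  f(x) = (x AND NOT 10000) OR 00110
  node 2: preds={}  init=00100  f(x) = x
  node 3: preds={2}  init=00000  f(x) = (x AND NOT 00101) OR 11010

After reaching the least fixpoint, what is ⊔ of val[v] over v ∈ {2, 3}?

Iteration log — 5 steps:
  step 1. node 0  ⊔preds=00100  new=11111  old=00000  +wl: 
  step 2. node 1  ⊔preds=00100  new=00110  old=00000  +wl: 
  step 3. node 2  ⊔preds=00000  new=00100  stable
  step 4. node 3  ⊔preds=00100  new=11010  old=00000  +wl: 1
  step 5. node 1  ⊔preds=11110  new=01110  old=00110  +wl: 

Least fixpoint reached:
  node 0: 11111
  node 1: 01110
  node 2: 00100
  node 3: 11010

11110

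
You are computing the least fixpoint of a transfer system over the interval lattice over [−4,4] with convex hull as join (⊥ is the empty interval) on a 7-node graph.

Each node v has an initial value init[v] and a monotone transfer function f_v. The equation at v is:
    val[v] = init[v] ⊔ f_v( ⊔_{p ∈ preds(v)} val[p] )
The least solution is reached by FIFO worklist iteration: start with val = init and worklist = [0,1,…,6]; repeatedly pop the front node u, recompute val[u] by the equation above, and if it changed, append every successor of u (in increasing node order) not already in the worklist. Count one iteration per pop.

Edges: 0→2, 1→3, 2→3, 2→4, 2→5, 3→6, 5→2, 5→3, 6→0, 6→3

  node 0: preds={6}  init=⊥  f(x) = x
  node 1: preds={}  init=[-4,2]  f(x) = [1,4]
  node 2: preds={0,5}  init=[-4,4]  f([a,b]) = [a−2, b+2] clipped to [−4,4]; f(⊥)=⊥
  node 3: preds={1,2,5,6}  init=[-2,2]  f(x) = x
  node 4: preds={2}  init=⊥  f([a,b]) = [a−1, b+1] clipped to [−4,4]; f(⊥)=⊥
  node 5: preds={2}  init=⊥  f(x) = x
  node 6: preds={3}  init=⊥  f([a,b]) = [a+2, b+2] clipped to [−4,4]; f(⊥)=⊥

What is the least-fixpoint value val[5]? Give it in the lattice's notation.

[-4,4]

Iteration log — 11 steps:
  step 1. node 0  ⊔preds=⊥  new=⊥  stable
  step 2. node 1  ⊔preds=⊥  new=[-4,4]  old=[-4,2]  +wl: 
  step 3. node 2  ⊔preds=⊥  new=[-4,4]  stable
  step 4. node 3  ⊔preds=[-4,4]  new=[-4,4]  old=[-2,2]  +wl: 
  step 5. node 4  ⊔preds=[-4,4]  new=[-4,4]  old=⊥  +wl: 
  step 6. node 5  ⊔preds=[-4,4]  new=[-4,4]  old=⊥  +wl: 2,3
  step 7. node 6  ⊔preds=[-4,4]  new=[-2,4]  old=⊥  +wl: 0
  step 8. node 2  ⊔preds=[-4,4]  new=[-4,4]  stable
  step 9. node 3  ⊔preds=[-4,4]  new=[-4,4]  stable
  step 10. node 0  ⊔preds=[-2,4]  new=[-2,4]  old=⊥  +wl: 2
  step 11. node 2  ⊔preds=[-4,4]  new=[-4,4]  stable

Least fixpoint reached:
  node 0: [-2,4]
  node 1: [-4,4]
  node 2: [-4,4]
  node 3: [-4,4]
  node 4: [-4,4]
  node 5: [-4,4]
  node 6: [-2,4]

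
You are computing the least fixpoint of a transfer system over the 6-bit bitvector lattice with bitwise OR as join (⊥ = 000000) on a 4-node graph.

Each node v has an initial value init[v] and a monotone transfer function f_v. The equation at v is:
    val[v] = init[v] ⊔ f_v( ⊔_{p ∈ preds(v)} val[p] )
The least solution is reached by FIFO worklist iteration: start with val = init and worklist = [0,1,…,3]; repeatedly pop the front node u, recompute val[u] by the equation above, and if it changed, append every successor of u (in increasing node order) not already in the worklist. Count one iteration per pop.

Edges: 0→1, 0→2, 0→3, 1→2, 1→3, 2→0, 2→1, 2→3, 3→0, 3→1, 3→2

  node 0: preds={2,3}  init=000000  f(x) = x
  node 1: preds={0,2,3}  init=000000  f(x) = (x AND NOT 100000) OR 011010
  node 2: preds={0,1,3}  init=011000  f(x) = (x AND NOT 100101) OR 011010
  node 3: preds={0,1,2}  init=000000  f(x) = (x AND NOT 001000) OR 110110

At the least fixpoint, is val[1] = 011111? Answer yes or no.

Worklist (8 pops):
  #1 pop 0: in=011000 → 011000 (was 000000); enqueue []
  #2 pop 1: in=011000 → 011010 (was 000000); enqueue []
  #3 pop 2: in=011010 → 011010 (was 011000); enqueue [0,1]
  #4 pop 3: in=011010 → 110110 (was 000000); enqueue [2]
  #5 pop 0: in=111110 → 111110 (was 011000); enqueue [3]
  #6 pop 1: in=111110 → 011110 (was 011010); enqueue []
  #7 pop 2: in=111110 → 011010 (no change)
  #8 pop 3: in=111110 → 110110 (no change)

Fixpoint:
  val[0] = 111110
  val[1] = 011110
  val[2] = 011010
  val[3] = 110110

no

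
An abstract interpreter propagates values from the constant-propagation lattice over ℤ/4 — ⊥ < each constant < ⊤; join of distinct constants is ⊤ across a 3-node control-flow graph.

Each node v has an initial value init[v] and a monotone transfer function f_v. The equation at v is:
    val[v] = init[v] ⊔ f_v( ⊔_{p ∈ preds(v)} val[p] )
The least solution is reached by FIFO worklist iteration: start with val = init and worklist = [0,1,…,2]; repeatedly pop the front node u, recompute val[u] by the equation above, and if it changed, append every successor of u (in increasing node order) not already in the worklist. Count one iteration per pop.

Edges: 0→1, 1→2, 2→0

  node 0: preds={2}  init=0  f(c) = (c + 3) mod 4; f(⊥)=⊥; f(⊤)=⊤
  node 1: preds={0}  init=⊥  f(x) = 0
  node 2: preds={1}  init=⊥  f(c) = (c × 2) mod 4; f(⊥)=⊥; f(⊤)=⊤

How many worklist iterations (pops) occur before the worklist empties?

5

Worklist (5 pops):
  #1 pop 0: in=⊥ → 0 (no change)
  #2 pop 1: in=0 → 0 (was ⊥); enqueue []
  #3 pop 2: in=0 → 0 (was ⊥); enqueue [0]
  #4 pop 0: in=0 → ⊤ (was 0); enqueue [1]
  #5 pop 1: in=⊤ → 0 (no change)

Fixpoint:
  val[0] = ⊤
  val[1] = 0
  val[2] = 0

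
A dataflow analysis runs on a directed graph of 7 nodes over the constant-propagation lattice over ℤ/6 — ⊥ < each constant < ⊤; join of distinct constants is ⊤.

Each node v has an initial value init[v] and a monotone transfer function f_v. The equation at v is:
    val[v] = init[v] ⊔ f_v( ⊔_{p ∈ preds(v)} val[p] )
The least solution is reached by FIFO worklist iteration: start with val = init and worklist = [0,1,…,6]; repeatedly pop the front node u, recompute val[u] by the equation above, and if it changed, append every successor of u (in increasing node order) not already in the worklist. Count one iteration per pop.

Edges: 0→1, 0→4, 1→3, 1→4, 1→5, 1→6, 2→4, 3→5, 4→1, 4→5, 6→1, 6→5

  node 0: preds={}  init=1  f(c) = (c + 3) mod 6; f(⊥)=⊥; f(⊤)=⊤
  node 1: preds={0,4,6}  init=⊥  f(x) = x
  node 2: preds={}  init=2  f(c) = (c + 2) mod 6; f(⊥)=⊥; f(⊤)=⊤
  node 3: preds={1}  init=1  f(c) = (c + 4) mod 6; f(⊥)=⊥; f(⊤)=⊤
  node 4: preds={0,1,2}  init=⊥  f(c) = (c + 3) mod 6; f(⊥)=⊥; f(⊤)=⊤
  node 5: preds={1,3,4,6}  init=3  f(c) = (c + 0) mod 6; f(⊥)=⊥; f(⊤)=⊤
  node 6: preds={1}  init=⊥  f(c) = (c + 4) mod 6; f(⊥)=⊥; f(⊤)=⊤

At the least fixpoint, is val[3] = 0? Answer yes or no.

no

Iteration log — 14 steps:
  step 1. node 0  ⊔preds=⊥  new=1  stable
  step 2. node 1  ⊔preds=1  new=1  old=⊥  +wl: 
  step 3. node 2  ⊔preds=⊥  new=2  stable
  step 4. node 3  ⊔preds=1  new=⊤  old=1  +wl: 
  step 5. node 4  ⊔preds=⊤  new=⊤  old=⊥  +wl: 1
  step 6. node 5  ⊔preds=⊤  new=⊤  old=3  +wl: 
  step 7. node 6  ⊔preds=1  new=5  old=⊥  +wl: 5
  step 8. node 1  ⊔preds=⊤  new=⊤  old=1  +wl: 3,4,6
  step 9. node 5  ⊔preds=⊤  new=⊤  stable
  step 10. node 3  ⊔preds=⊤  new=⊤  stable
  step 11. node 4  ⊔preds=⊤  new=⊤  stable
  step 12. node 6  ⊔preds=⊤  new=⊤  old=5  +wl: 1,5
  step 13. node 1  ⊔preds=⊤  new=⊤  stable
  step 14. node 5  ⊔preds=⊤  new=⊤  stable

Least fixpoint reached:
  node 0: 1
  node 1: ⊤
  node 2: 2
  node 3: ⊤
  node 4: ⊤
  node 5: ⊤
  node 6: ⊤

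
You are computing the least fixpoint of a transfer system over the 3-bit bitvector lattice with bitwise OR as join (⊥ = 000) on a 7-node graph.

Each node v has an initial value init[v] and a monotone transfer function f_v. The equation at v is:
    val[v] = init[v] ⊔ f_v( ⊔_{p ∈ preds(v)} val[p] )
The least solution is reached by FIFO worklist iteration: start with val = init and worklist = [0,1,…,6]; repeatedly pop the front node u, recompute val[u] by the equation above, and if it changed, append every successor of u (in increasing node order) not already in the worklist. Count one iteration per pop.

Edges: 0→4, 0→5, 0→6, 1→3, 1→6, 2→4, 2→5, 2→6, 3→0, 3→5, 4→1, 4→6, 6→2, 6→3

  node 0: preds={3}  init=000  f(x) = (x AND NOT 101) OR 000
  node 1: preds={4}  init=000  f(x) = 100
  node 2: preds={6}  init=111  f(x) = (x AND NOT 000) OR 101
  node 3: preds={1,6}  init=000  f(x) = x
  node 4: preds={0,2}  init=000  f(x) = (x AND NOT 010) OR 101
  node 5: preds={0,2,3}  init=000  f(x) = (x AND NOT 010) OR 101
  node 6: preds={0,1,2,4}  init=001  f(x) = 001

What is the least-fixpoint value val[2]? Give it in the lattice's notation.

111

Trace (9 dequeues):
  [1] u=0 | in 000 | out 000 | ==
  [2] u=1 | in 000 | out 100 | prev 000 | push {}
  [3] u=2 | in 001 | out 111 | ==
  [4] u=3 | in 101 | out 101 | prev 000 | push {0}
  [5] u=4 | in 111 | out 101 | prev 000 | push {1}
  [6] u=5 | in 111 | out 101 | prev 000 | push {}
  [7] u=6 | in 111 | out 001 | ==
  [8] u=0 | in 101 | out 000 | ==
  [9] u=1 | in 101 | out 100 | ==

Converged values:
  [0] 000
  [1] 100
  [2] 111
  [3] 101
  [4] 101
  [5] 101
  [6] 001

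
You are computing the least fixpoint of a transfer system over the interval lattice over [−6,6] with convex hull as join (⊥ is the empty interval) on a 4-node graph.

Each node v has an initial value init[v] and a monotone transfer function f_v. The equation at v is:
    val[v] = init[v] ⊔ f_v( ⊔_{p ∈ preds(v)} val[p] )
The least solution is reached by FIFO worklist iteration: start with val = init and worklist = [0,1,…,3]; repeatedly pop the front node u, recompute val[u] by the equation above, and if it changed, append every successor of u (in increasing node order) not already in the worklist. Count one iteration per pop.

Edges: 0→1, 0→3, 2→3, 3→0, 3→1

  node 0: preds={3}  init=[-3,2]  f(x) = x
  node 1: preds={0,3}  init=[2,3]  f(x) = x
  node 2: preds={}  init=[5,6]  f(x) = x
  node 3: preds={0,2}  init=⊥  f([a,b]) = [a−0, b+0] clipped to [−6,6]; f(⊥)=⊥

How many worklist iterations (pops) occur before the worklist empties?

7

Trace (7 dequeues):
  [1] u=0 | in ⊥ | out [-3,2] | ==
  [2] u=1 | in [-3,2] | out [-3,3] | prev [2,3] | push {}
  [3] u=2 | in ⊥ | out [5,6] | ==
  [4] u=3 | in [-3,6] | out [-3,6] | prev ⊥ | push {0,1}
  [5] u=0 | in [-3,6] | out [-3,6] | prev [-3,2] | push {3}
  [6] u=1 | in [-3,6] | out [-3,6] | prev [-3,3] | push {}
  [7] u=3 | in [-3,6] | out [-3,6] | ==

Converged values:
  [0] [-3,6]
  [1] [-3,6]
  [2] [5,6]
  [3] [-3,6]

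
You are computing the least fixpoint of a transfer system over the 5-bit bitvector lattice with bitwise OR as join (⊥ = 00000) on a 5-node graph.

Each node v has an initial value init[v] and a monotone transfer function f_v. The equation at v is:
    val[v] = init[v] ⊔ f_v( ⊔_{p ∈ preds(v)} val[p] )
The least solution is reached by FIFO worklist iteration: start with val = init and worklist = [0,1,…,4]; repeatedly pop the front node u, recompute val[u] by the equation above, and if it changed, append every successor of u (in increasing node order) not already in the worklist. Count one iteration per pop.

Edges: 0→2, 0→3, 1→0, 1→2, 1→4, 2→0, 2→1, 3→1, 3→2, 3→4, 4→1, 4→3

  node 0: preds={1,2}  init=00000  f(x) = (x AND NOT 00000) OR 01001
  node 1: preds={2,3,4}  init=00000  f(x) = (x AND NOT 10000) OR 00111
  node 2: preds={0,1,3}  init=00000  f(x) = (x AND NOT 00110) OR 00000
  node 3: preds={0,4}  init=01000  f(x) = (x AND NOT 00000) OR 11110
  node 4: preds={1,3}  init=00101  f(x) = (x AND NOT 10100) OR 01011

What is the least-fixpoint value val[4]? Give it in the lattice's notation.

Worklist (13 pops):
  #1 pop 0: in=00000 → 01001 (was 00000); enqueue []
  #2 pop 1: in=01101 → 01111 (was 00000); enqueue [0]
  #3 pop 2: in=01111 → 01001 (was 00000); enqueue [1]
  #4 pop 3: in=01101 → 11111 (was 01000); enqueue [2]
  #5 pop 4: in=11111 → 01111 (was 00101); enqueue [3]
  #6 pop 0: in=01111 → 01111 (was 01001); enqueue []
  #7 pop 1: in=11111 → 01111 (no change)
  #8 pop 2: in=11111 → 11001 (was 01001); enqueue [0,1]
  #9 pop 3: in=01111 → 11111 (no change)
  #10 pop 0: in=11111 → 11111 (was 01111); enqueue [2,3]
  #11 pop 1: in=11111 → 01111 (no change)
  #12 pop 2: in=11111 → 11001 (no change)
  #13 pop 3: in=11111 → 11111 (no change)

Fixpoint:
  val[0] = 11111
  val[1] = 01111
  val[2] = 11001
  val[3] = 11111
  val[4] = 01111

01111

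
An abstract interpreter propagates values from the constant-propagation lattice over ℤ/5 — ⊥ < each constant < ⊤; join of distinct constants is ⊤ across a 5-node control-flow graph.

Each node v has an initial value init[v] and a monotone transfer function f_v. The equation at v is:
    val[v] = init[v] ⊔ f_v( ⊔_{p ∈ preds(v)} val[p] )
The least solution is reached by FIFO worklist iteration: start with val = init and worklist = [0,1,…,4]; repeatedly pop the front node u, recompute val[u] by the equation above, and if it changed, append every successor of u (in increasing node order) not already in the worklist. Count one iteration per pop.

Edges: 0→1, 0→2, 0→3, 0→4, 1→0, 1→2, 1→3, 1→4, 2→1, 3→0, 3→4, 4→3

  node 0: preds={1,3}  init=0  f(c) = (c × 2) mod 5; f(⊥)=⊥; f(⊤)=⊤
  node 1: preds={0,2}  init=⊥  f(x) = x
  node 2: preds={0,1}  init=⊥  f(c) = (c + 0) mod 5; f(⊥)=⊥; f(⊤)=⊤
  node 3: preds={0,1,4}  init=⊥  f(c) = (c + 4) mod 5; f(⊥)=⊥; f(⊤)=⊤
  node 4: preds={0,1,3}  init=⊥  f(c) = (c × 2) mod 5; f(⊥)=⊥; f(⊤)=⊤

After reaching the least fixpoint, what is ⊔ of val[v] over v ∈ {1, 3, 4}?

Iteration log — 12 steps:
  step 1. node 0  ⊔preds=⊥  new=0  stable
  step 2. node 1  ⊔preds=0  new=0  old=⊥  +wl: 0
  step 3. node 2  ⊔preds=0  new=0  old=⊥  +wl: 1
  step 4. node 3  ⊔preds=0  new=4  old=⊥  +wl: 
  step 5. node 4  ⊔preds=⊤  new=⊤  old=⊥  +wl: 3
  step 6. node 0  ⊔preds=⊤  new=⊤  old=0  +wl: 2,4
  step 7. node 1  ⊔preds=⊤  new=⊤  old=0  +wl: 0
  step 8. node 3  ⊔preds=⊤  new=⊤  old=4  +wl: 
  step 9. node 2  ⊔preds=⊤  new=⊤  old=0  +wl: 1
  step 10. node 4  ⊔preds=⊤  new=⊤  stable
  step 11. node 0  ⊔preds=⊤  new=⊤  stable
  step 12. node 1  ⊔preds=⊤  new=⊤  stable

Least fixpoint reached:
  node 0: ⊤
  node 1: ⊤
  node 2: ⊤
  node 3: ⊤
  node 4: ⊤

⊤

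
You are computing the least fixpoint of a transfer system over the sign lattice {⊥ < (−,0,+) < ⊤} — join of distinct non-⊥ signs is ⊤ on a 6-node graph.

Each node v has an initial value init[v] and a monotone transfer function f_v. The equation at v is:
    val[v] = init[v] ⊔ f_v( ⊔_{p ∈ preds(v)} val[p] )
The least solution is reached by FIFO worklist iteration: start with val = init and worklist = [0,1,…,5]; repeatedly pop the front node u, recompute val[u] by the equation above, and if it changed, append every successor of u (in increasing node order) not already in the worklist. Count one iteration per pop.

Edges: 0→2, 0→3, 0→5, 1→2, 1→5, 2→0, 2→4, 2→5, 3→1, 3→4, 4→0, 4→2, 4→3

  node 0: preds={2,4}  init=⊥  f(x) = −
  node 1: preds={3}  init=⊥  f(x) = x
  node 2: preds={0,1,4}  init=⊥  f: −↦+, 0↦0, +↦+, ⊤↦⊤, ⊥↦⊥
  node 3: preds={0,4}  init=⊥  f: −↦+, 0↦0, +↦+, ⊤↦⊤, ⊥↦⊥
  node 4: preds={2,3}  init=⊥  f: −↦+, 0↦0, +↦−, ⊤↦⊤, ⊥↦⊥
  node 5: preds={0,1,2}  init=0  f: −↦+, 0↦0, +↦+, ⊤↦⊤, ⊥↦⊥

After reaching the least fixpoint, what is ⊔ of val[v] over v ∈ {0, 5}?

Trace (20 dequeues):
  [1] u=0 | in ⊥ | out − | prev ⊥ | push {}
  [2] u=1 | in ⊥ | out ⊥ | ==
  [3] u=2 | in − | out + | prev ⊥ | push {0}
  [4] u=3 | in − | out + | prev ⊥ | push {1}
  [5] u=4 | in + | out − | prev ⊥ | push {2,3}
  [6] u=5 | in ⊤ | out ⊤ | prev 0 | push {}
  [7] u=0 | in ⊤ | out − | ==
  [8] u=1 | in + | out + | prev ⊥ | push {5}
  [9] u=2 | in ⊤ | out ⊤ | prev + | push {0,4}
  [10] u=3 | in − | out + | ==
  [11] u=5 | in ⊤ | out ⊤ | ==
  [12] u=0 | in ⊤ | out − | ==
  [13] u=4 | in ⊤ | out ⊤ | prev − | push {0,2,3}
  [14] u=0 | in ⊤ | out − | ==
  [15] u=2 | in ⊤ | out ⊤ | ==
  [16] u=3 | in ⊤ | out ⊤ | prev + | push {1,4}
  [17] u=1 | in ⊤ | out ⊤ | prev + | push {2,5}
  [18] u=4 | in ⊤ | out ⊤ | ==
  [19] u=2 | in ⊤ | out ⊤ | ==
  [20] u=5 | in ⊤ | out ⊤ | ==

Converged values:
  [0] −
  [1] ⊤
  [2] ⊤
  [3] ⊤
  [4] ⊤
  [5] ⊤

⊤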